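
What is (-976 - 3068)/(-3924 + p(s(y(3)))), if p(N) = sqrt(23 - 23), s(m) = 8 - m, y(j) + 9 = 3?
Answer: 337/327 ≈ 1.0306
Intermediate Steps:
y(j) = -6 (y(j) = -9 + 3 = -6)
p(N) = 0 (p(N) = sqrt(0) = 0)
(-976 - 3068)/(-3924 + p(s(y(3)))) = (-976 - 3068)/(-3924 + 0) = -4044/(-3924) = -4044*(-1/3924) = 337/327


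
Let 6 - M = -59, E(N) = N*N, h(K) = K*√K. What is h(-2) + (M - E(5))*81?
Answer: 3240 - 2*I*√2 ≈ 3240.0 - 2.8284*I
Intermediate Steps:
h(K) = K^(3/2)
E(N) = N²
M = 65 (M = 6 - 1*(-59) = 6 + 59 = 65)
h(-2) + (M - E(5))*81 = (-2)^(3/2) + (65 - 1*5²)*81 = -2*I*√2 + (65 - 1*25)*81 = -2*I*√2 + (65 - 25)*81 = -2*I*√2 + 40*81 = -2*I*√2 + 3240 = 3240 - 2*I*√2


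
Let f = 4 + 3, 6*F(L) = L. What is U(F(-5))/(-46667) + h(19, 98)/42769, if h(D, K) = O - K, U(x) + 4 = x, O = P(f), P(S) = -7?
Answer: -28159909/11975405538 ≈ -0.0023515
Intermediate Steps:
F(L) = L/6
f = 7
O = -7
U(x) = -4 + x
h(D, K) = -7 - K
U(F(-5))/(-46667) + h(19, 98)/42769 = (-4 + (1/6)*(-5))/(-46667) + (-7 - 1*98)/42769 = (-4 - 5/6)*(-1/46667) + (-7 - 98)*(1/42769) = -29/6*(-1/46667) - 105*1/42769 = 29/280002 - 105/42769 = -28159909/11975405538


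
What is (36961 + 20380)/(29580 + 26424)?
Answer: 57341/56004 ≈ 1.0239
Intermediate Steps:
(36961 + 20380)/(29580 + 26424) = 57341/56004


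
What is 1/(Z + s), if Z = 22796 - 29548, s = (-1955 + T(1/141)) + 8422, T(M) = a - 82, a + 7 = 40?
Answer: -1/334 ≈ -0.0029940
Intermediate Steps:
a = 33 (a = -7 + 40 = 33)
T(M) = -49 (T(M) = 33 - 82 = -49)
s = 6418 (s = (-1955 - 49) + 8422 = -2004 + 8422 = 6418)
Z = -6752
1/(Z + s) = 1/(-6752 + 6418) = 1/(-334) = -1/334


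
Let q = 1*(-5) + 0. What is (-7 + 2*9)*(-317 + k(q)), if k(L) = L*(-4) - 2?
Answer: -3289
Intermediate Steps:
q = -5 (q = -5 + 0 = -5)
k(L) = -2 - 4*L (k(L) = -4*L - 2 = -2 - 4*L)
(-7 + 2*9)*(-317 + k(q)) = (-7 + 2*9)*(-317 + (-2 - 4*(-5))) = (-7 + 18)*(-317 + (-2 + 20)) = 11*(-317 + 18) = 11*(-299) = -3289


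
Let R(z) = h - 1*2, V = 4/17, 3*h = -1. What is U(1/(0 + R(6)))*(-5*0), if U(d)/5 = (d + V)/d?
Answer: 0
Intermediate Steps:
h = -1/3 (h = (1/3)*(-1) = -1/3 ≈ -0.33333)
V = 4/17 (V = 4*(1/17) = 4/17 ≈ 0.23529)
R(z) = -7/3 (R(z) = -1/3 - 1*2 = -1/3 - 2 = -7/3)
U(d) = 5*(4/17 + d)/d (U(d) = 5*((d + 4/17)/d) = 5*((4/17 + d)/d) = 5*(4/17 + d)/d)
U(1/(0 + R(6)))*(-5*0) = (5 + 20/(17*(1/(0 - 7/3))))*(-5*0) = (5 + 20/(17*(1/(-7/3))))*0 = (5 + 20/(17*(-3/7)))*0 = (5 + (20/17)*(-7/3))*0 = (5 - 140/51)*0 = (115/51)*0 = 0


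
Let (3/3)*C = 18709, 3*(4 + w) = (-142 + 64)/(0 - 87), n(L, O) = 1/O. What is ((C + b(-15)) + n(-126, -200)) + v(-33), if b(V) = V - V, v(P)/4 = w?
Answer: 325278913/17400 ≈ 18694.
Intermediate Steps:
w = -322/87 (w = -4 + ((-142 + 64)/(0 - 87))/3 = -4 + (-78/(-87))/3 = -4 + (-78*(-1/87))/3 = -4 + (⅓)*(26/29) = -4 + 26/87 = -322/87 ≈ -3.7011)
v(P) = -1288/87 (v(P) = 4*(-322/87) = -1288/87)
C = 18709
b(V) = 0
((C + b(-15)) + n(-126, -200)) + v(-33) = ((18709 + 0) + 1/(-200)) - 1288/87 = (18709 - 1/200) - 1288/87 = 3741799/200 - 1288/87 = 325278913/17400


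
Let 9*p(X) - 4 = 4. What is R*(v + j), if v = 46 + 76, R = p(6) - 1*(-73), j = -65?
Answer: 12635/3 ≈ 4211.7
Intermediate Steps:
p(X) = 8/9 (p(X) = 4/9 + (⅑)*4 = 4/9 + 4/9 = 8/9)
R = 665/9 (R = 8/9 - 1*(-73) = 8/9 + 73 = 665/9 ≈ 73.889)
v = 122
R*(v + j) = 665*(122 - 65)/9 = (665/9)*57 = 12635/3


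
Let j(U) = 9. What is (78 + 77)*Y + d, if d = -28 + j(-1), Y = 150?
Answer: 23231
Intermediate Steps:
d = -19 (d = -28 + 9 = -19)
(78 + 77)*Y + d = (78 + 77)*150 - 19 = 155*150 - 19 = 23250 - 19 = 23231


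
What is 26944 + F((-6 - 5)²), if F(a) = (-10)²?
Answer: 27044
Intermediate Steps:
F(a) = 100
26944 + F((-6 - 5)²) = 26944 + 100 = 27044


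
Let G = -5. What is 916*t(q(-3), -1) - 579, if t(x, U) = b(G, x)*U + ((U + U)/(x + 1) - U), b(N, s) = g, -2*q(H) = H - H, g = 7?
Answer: -7907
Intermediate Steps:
q(H) = 0 (q(H) = -(H - H)/2 = -½*0 = 0)
b(N, s) = 7
t(x, U) = 6*U + 2*U/(1 + x) (t(x, U) = 7*U + ((U + U)/(x + 1) - U) = 7*U + ((2*U)/(1 + x) - U) = 7*U + (2*U/(1 + x) - U) = 7*U + (-U + 2*U/(1 + x)) = 6*U + 2*U/(1 + x))
916*t(q(-3), -1) - 579 = 916*(2*(-1)*(4 + 3*0)/(1 + 0)) - 579 = 916*(2*(-1)*(4 + 0)/1) - 579 = 916*(2*(-1)*1*4) - 579 = 916*(-8) - 579 = -7328 - 579 = -7907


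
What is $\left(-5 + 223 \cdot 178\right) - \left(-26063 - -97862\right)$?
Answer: $-32110$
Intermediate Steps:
$\left(-5 + 223 \cdot 178\right) - \left(-26063 - -97862\right) = \left(-5 + 39694\right) - \left(-26063 + 97862\right) = 39689 - 71799 = -32110$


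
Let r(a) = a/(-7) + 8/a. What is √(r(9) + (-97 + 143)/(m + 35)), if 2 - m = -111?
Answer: I*√207718/1554 ≈ 0.29328*I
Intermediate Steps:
m = 113 (m = 2 - 1*(-111) = 2 + 111 = 113)
r(a) = 8/a - a/7 (r(a) = a*(-⅐) + 8/a = -a/7 + 8/a = 8/a - a/7)
√(r(9) + (-97 + 143)/(m + 35)) = √((8/9 - ⅐*9) + (-97 + 143)/(113 + 35)) = √((8*(⅑) - 9/7) + 46/148) = √((8/9 - 9/7) + 46*(1/148)) = √(-25/63 + 23/74) = √(-401/4662) = I*√207718/1554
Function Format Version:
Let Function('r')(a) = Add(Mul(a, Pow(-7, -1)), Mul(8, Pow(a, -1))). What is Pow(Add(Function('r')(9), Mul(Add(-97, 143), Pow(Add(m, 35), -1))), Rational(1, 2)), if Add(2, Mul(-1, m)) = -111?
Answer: Mul(Rational(1, 1554), I, Pow(207718, Rational(1, 2))) ≈ Mul(0.29328, I)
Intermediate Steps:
m = 113 (m = Add(2, Mul(-1, -111)) = Add(2, 111) = 113)
Function('r')(a) = Add(Mul(8, Pow(a, -1)), Mul(Rational(-1, 7), a)) (Function('r')(a) = Add(Mul(a, Rational(-1, 7)), Mul(8, Pow(a, -1))) = Add(Mul(Rational(-1, 7), a), Mul(8, Pow(a, -1))) = Add(Mul(8, Pow(a, -1)), Mul(Rational(-1, 7), a)))
Pow(Add(Function('r')(9), Mul(Add(-97, 143), Pow(Add(m, 35), -1))), Rational(1, 2)) = Pow(Add(Add(Mul(8, Pow(9, -1)), Mul(Rational(-1, 7), 9)), Mul(Add(-97, 143), Pow(Add(113, 35), -1))), Rational(1, 2)) = Pow(Add(Add(Mul(8, Rational(1, 9)), Rational(-9, 7)), Mul(46, Pow(148, -1))), Rational(1, 2)) = Pow(Add(Add(Rational(8, 9), Rational(-9, 7)), Mul(46, Rational(1, 148))), Rational(1, 2)) = Pow(Add(Rational(-25, 63), Rational(23, 74)), Rational(1, 2)) = Pow(Rational(-401, 4662), Rational(1, 2)) = Mul(Rational(1, 1554), I, Pow(207718, Rational(1, 2)))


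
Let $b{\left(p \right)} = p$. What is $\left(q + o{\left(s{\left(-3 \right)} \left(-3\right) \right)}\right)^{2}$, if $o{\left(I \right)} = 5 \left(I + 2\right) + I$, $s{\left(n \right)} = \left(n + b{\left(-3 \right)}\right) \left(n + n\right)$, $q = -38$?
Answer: $456976$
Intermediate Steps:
$s{\left(n \right)} = 2 n \left(-3 + n\right)$ ($s{\left(n \right)} = \left(n - 3\right) \left(n + n\right) = \left(-3 + n\right) 2 n = 2 n \left(-3 + n\right)$)
$o{\left(I \right)} = 10 + 6 I$ ($o{\left(I \right)} = 5 \left(2 + I\right) + I = \left(10 + 5 I\right) + I = 10 + 6 I$)
$\left(q + o{\left(s{\left(-3 \right)} \left(-3\right) \right)}\right)^{2} = \left(-38 + \left(10 + 6 \cdot 2 \left(-3\right) \left(-3 - 3\right) \left(-3\right)\right)\right)^{2} = \left(-38 + \left(10 + 6 \cdot 2 \left(-3\right) \left(-6\right) \left(-3\right)\right)\right)^{2} = \left(-38 + \left(10 + 6 \cdot 36 \left(-3\right)\right)\right)^{2} = \left(-38 + \left(10 + 6 \left(-108\right)\right)\right)^{2} = \left(-38 + \left(10 - 648\right)\right)^{2} = \left(-38 - 638\right)^{2} = \left(-676\right)^{2} = 456976$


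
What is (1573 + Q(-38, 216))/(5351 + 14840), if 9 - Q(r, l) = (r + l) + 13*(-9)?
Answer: 1521/20191 ≈ 0.075331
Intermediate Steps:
Q(r, l) = 126 - l - r (Q(r, l) = 9 - ((r + l) + 13*(-9)) = 9 - ((l + r) - 117) = 9 - (-117 + l + r) = 9 + (117 - l - r) = 126 - l - r)
(1573 + Q(-38, 216))/(5351 + 14840) = (1573 + (126 - 1*216 - 1*(-38)))/(5351 + 14840) = (1573 + (126 - 216 + 38))/20191 = (1573 - 52)*(1/20191) = 1521*(1/20191) = 1521/20191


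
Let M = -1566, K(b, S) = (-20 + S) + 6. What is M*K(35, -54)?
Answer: 106488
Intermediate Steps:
K(b, S) = -14 + S
M*K(35, -54) = -1566*(-14 - 54) = -1566*(-68) = 106488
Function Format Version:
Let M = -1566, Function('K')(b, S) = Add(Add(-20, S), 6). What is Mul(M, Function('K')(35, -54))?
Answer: 106488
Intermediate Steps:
Function('K')(b, S) = Add(-14, S)
Mul(M, Function('K')(35, -54)) = Mul(-1566, Add(-14, -54)) = Mul(-1566, -68) = 106488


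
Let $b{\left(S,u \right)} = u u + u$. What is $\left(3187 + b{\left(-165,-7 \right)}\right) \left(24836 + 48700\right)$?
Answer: $237447744$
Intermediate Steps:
$b{\left(S,u \right)} = u + u^{2}$ ($b{\left(S,u \right)} = u^{2} + u = u + u^{2}$)
$\left(3187 + b{\left(-165,-7 \right)}\right) \left(24836 + 48700\right) = \left(3187 - 7 \left(1 - 7\right)\right) \left(24836 + 48700\right) = \left(3187 - -42\right) 73536 = \left(3187 + 42\right) 73536 = 3229 \cdot 73536 = 237447744$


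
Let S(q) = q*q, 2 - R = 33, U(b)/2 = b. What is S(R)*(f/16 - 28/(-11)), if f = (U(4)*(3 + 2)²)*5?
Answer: 1375191/22 ≈ 62509.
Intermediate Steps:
U(b) = 2*b
R = -31 (R = 2 - 1*33 = 2 - 33 = -31)
S(q) = q²
f = 1000 (f = ((2*4)*(3 + 2)²)*5 = (8*5²)*5 = (8*25)*5 = 200*5 = 1000)
S(R)*(f/16 - 28/(-11)) = (-31)²*(1000/16 - 28/(-11)) = 961*(1000*(1/16) - 28*(-1/11)) = 961*(125/2 + 28/11) = 961*(1431/22) = 1375191/22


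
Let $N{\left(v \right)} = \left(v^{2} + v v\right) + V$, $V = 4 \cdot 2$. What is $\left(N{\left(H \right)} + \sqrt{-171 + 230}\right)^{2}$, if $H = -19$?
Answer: $\left(730 + \sqrt{59}\right)^{2} \approx 5.4417 \cdot 10^{5}$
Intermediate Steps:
$V = 8$
$N{\left(v \right)} = 8 + 2 v^{2}$ ($N{\left(v \right)} = \left(v^{2} + v v\right) + 8 = \left(v^{2} + v^{2}\right) + 8 = 2 v^{2} + 8 = 8 + 2 v^{2}$)
$\left(N{\left(H \right)} + \sqrt{-171 + 230}\right)^{2} = \left(\left(8 + 2 \left(-19\right)^{2}\right) + \sqrt{-171 + 230}\right)^{2} = \left(\left(8 + 2 \cdot 361\right) + \sqrt{59}\right)^{2} = \left(\left(8 + 722\right) + \sqrt{59}\right)^{2} = \left(730 + \sqrt{59}\right)^{2}$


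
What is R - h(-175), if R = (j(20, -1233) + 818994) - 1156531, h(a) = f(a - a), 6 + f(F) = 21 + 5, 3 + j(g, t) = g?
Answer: -337540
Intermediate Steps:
j(g, t) = -3 + g
f(F) = 20 (f(F) = -6 + (21 + 5) = -6 + 26 = 20)
h(a) = 20
R = -337520 (R = ((-3 + 20) + 818994) - 1156531 = (17 + 818994) - 1156531 = 819011 - 1156531 = -337520)
R - h(-175) = -337520 - 1*20 = -337520 - 20 = -337540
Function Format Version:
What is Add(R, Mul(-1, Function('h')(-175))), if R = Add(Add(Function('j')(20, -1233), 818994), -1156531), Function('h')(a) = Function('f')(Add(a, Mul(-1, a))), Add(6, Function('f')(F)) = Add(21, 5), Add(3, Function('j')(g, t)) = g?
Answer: -337540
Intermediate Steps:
Function('j')(g, t) = Add(-3, g)
Function('f')(F) = 20 (Function('f')(F) = Add(-6, Add(21, 5)) = Add(-6, 26) = 20)
Function('h')(a) = 20
R = -337520 (R = Add(Add(Add(-3, 20), 818994), -1156531) = Add(Add(17, 818994), -1156531) = Add(819011, -1156531) = -337520)
Add(R, Mul(-1, Function('h')(-175))) = Add(-337520, Mul(-1, 20)) = Add(-337520, -20) = -337540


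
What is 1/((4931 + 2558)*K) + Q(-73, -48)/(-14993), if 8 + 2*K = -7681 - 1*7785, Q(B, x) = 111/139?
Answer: -6433689650/120753511456611 ≈ -5.3280e-5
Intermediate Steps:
Q(B, x) = 111/139 (Q(B, x) = 111*(1/139) = 111/139)
K = -7737 (K = -4 + (-7681 - 1*7785)/2 = -4 + (-7681 - 7785)/2 = -4 + (½)*(-15466) = -4 - 7733 = -7737)
1/((4931 + 2558)*K) + Q(-73, -48)/(-14993) = 1/((4931 + 2558)*(-7737)) + (111/139)/(-14993) = -1/7737/7489 + (111/139)*(-1/14993) = (1/7489)*(-1/7737) - 111/2084027 = -1/57942393 - 111/2084027 = -6433689650/120753511456611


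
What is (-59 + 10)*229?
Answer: -11221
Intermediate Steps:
(-59 + 10)*229 = -49*229 = -11221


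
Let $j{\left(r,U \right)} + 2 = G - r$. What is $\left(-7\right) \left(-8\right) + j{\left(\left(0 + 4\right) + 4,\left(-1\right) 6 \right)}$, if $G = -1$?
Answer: $45$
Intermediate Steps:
$j{\left(r,U \right)} = -3 - r$ ($j{\left(r,U \right)} = -2 - \left(1 + r\right) = -3 - r$)
$\left(-7\right) \left(-8\right) + j{\left(\left(0 + 4\right) + 4,\left(-1\right) 6 \right)} = \left(-7\right) \left(-8\right) - 11 = 56 - 11 = 45$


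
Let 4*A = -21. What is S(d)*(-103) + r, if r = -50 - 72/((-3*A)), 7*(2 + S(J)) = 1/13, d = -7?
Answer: 13677/91 ≈ 150.30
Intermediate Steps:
A = -21/4 (A = (¼)*(-21) = -21/4 ≈ -5.2500)
S(J) = -181/91 (S(J) = -2 + (⅐)/13 = -2 + (⅐)*(1/13) = -2 + 1/91 = -181/91)
r = -382/7 (r = -50 - 72/((-3*(-21/4))) = -50 - 72/63/4 = -50 - 72*4/63 = -50 - 1*32/7 = -50 - 32/7 = -382/7 ≈ -54.571)
S(d)*(-103) + r = -181/91*(-103) - 382/7 = 18643/91 - 382/7 = 13677/91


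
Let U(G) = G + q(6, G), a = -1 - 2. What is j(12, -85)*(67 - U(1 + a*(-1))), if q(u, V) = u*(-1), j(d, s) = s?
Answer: -5865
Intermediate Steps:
a = -3
q(u, V) = -u
U(G) = -6 + G (U(G) = G - 1*6 = G - 6 = -6 + G)
j(12, -85)*(67 - U(1 + a*(-1))) = -85*(67 - (-6 + (1 - 3*(-1)))) = -85*(67 - (-6 + (1 + 3))) = -85*(67 - (-6 + 4)) = -85*(67 - 1*(-2)) = -85*(67 + 2) = -85*69 = -5865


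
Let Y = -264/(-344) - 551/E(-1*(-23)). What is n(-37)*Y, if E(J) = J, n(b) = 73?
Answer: -1674182/989 ≈ -1692.8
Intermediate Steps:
Y = -22934/989 (Y = -264/(-344) - 551/((-1*(-23))) = -264*(-1/344) - 551/23 = 33/43 - 551*1/23 = 33/43 - 551/23 = -22934/989 ≈ -23.189)
n(-37)*Y = 73*(-22934/989) = -1674182/989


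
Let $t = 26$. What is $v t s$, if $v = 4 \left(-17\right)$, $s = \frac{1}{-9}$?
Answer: $\frac{1768}{9} \approx 196.44$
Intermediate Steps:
$s = - \frac{1}{9} \approx -0.11111$
$v = -68$
$v t s = \left(-68\right) 26 \left(- \frac{1}{9}\right) = \left(-1768\right) \left(- \frac{1}{9}\right) = \frac{1768}{9}$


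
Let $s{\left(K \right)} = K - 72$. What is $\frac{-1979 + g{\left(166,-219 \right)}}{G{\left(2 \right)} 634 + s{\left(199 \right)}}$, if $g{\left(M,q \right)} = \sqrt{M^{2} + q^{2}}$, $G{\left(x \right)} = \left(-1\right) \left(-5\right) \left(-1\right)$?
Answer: $\frac{1979}{3043} - \frac{\sqrt{75517}}{3043} \approx 0.56004$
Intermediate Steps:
$G{\left(x \right)} = -5$ ($G{\left(x \right)} = 5 \left(-1\right) = -5$)
$s{\left(K \right)} = -72 + K$
$\frac{-1979 + g{\left(166,-219 \right)}}{G{\left(2 \right)} 634 + s{\left(199 \right)}} = \frac{-1979 + \sqrt{166^{2} + \left(-219\right)^{2}}}{\left(-5\right) 634 + \left(-72 + 199\right)} = \frac{-1979 + \sqrt{27556 + 47961}}{-3170 + 127} = \frac{-1979 + \sqrt{75517}}{-3043} = \left(-1979 + \sqrt{75517}\right) \left(- \frac{1}{3043}\right) = \frac{1979}{3043} - \frac{\sqrt{75517}}{3043}$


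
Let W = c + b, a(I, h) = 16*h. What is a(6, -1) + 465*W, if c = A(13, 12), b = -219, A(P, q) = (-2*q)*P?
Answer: -246931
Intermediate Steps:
A(P, q) = -2*P*q
c = -312 (c = -2*13*12 = -312)
W = -531 (W = -312 - 219 = -531)
a(6, -1) + 465*W = 16*(-1) + 465*(-531) = -16 - 246915 = -246931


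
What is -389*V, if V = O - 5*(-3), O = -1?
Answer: -5446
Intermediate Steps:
V = 14 (V = -1 - 5*(-3) = -1 + 15 = 14)
-389*V = -389*14 = -5446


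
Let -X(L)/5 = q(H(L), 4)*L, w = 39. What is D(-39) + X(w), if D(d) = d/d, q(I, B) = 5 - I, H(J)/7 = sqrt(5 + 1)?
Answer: -974 + 1365*sqrt(6) ≈ 2369.6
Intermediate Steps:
H(J) = 7*sqrt(6) (H(J) = 7*sqrt(5 + 1) = 7*sqrt(6))
D(d) = 1
X(L) = -5*L*(5 - 7*sqrt(6)) (X(L) = -5*(5 - 7*sqrt(6))*L = -5*L*(5 - 7*sqrt(6)))
D(-39) + X(w) = 1 + 5*39*(-5 + 7*sqrt(6)) = 1 + (-975 + 1365*sqrt(6)) = -974 + 1365*sqrt(6)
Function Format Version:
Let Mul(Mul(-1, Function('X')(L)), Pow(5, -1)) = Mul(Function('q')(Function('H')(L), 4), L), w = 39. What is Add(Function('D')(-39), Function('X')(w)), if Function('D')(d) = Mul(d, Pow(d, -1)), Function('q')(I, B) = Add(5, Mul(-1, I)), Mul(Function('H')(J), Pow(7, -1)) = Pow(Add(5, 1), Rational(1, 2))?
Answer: Add(-974, Mul(1365, Pow(6, Rational(1, 2)))) ≈ 2369.6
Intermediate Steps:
Function('H')(J) = Mul(7, Pow(6, Rational(1, 2))) (Function('H')(J) = Mul(7, Pow(Add(5, 1), Rational(1, 2))) = Mul(7, Pow(6, Rational(1, 2))))
Function('D')(d) = 1
Function('X')(L) = Mul(-5, L, Add(5, Mul(-7, Pow(6, Rational(1, 2))))) (Function('X')(L) = Mul(-5, Mul(Add(5, Mul(-1, Mul(7, Pow(6, Rational(1, 2))))), L)) = Mul(-5, Mul(Add(5, Mul(-7, Pow(6, Rational(1, 2)))), L)) = Mul(-5, Mul(L, Add(5, Mul(-7, Pow(6, Rational(1, 2)))))) = Mul(-5, L, Add(5, Mul(-7, Pow(6, Rational(1, 2))))))
Add(Function('D')(-39), Function('X')(w)) = Add(1, Mul(5, 39, Add(-5, Mul(7, Pow(6, Rational(1, 2)))))) = Add(1, Add(-975, Mul(1365, Pow(6, Rational(1, 2))))) = Add(-974, Mul(1365, Pow(6, Rational(1, 2))))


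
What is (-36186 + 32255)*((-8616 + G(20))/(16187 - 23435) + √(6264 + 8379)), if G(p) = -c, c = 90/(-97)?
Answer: -547497887/117176 - 11793*√1627 ≈ -4.8036e+5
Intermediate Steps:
c = -90/97 (c = 90*(-1/97) = -90/97 ≈ -0.92784)
G(p) = 90/97 (G(p) = -1*(-90/97) = 90/97)
(-36186 + 32255)*((-8616 + G(20))/(16187 - 23435) + √(6264 + 8379)) = (-36186 + 32255)*((-8616 + 90/97)/(16187 - 23435) + √(6264 + 8379)) = -3931*(-835662/97/(-7248) + √14643) = -3931*(-835662/97*(-1/7248) + 3*√1627) = -3931*(139277/117176 + 3*√1627) = -547497887/117176 - 11793*√1627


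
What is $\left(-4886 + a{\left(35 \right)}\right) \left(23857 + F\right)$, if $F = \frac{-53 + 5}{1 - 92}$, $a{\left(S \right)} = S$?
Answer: $- \frac{1504527255}{13} \approx -1.1573 \cdot 10^{8}$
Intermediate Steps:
$F = \frac{48}{91}$ ($F = \frac{1}{-91} \left(-48\right) = \left(- \frac{1}{91}\right) \left(-48\right) = \frac{48}{91} \approx 0.52747$)
$\left(-4886 + a{\left(35 \right)}\right) \left(23857 + F\right) = \left(-4886 + 35\right) \left(23857 + \frac{48}{91}\right) = \left(-4851\right) \frac{2171035}{91} = - \frac{1504527255}{13}$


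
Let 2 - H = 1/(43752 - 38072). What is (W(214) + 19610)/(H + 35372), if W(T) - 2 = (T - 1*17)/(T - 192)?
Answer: 408639080/736722503 ≈ 0.55467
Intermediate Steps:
H = 11359/5680 (H = 2 - 1/(43752 - 38072) = 2 - 1/5680 = 11359/5680 ≈ 1.9998)
W(T) = 2 + (-17 + T)/(-192 + T) (W(T) = 2 + (T - 1*17)/(T - 192) = 2 + (T - 17)/(-192 + T) = 2 + (-17 + T)/(-192 + T))
(W(214) + 19610)/(H + 35372) = ((-401 + 3*214)/(-192 + 214) + 19610)/(11359/5680 + 35372) = ((-401 + 642)/22 + 19610)/(200924319/5680) = ((1/22)*241 + 19610)*(5680/200924319) = (241/22 + 19610)*(5680/200924319) = (431661/22)*(5680/200924319) = 408639080/736722503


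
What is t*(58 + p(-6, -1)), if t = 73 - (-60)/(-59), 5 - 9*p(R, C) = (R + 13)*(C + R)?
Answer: 271808/59 ≈ 4606.9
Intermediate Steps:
p(R, C) = 5/9 - (13 + R)*(C + R)/9 (p(R, C) = 5/9 - (R + 13)*(C + R)/9 = 5/9 - (13 + R)*(C + R)/9)
t = 4247/59 (t = 73 - (-60)*(-1)/59 = 73 - 1*60/59 = 73 - 60/59 = 4247/59 ≈ 71.983)
t*(58 + p(-6, -1)) = 4247*(58 + (5/9 - 13/9*(-1) - 13/9*(-6) - ⅑*(-6)² - ⅑*(-1)*(-6)))/59 = 4247*(58 + (5/9 + 13/9 + 26/3 - ⅑*36 - ⅔))/59 = 4247*(58 + (5/9 + 13/9 + 26/3 - 4 - ⅔))/59 = 4247*(58 + 6)/59 = (4247/59)*64 = 271808/59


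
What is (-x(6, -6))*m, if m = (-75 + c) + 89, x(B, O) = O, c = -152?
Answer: -828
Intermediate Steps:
m = -138 (m = (-75 - 152) + 89 = -227 + 89 = -138)
(-x(6, -6))*m = -1*(-6)*(-138) = 6*(-138) = -828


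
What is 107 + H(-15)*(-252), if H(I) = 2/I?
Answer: 703/5 ≈ 140.60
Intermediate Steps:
107 + H(-15)*(-252) = 107 + (2/(-15))*(-252) = 107 + (2*(-1/15))*(-252) = 107 - 2/15*(-252) = 107 + 168/5 = 703/5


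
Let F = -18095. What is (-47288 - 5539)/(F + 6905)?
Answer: 17609/3730 ≈ 4.7209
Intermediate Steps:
(-47288 - 5539)/(F + 6905) = (-47288 - 5539)/(-18095 + 6905) = -52827/(-11190) = -52827*(-1/11190) = 17609/3730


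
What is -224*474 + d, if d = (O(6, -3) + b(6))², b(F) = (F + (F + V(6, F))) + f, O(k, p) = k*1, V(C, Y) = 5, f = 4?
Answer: -105447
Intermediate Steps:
O(k, p) = k
b(F) = 9 + 2*F (b(F) = (F + (F + 5)) + 4 = (F + (5 + F)) + 4 = (5 + 2*F) + 4 = 9 + 2*F)
d = 729 (d = (6 + (9 + 2*6))² = (6 + (9 + 12))² = (6 + 21)² = 27² = 729)
-224*474 + d = -224*474 + 729 = -106176 + 729 = -105447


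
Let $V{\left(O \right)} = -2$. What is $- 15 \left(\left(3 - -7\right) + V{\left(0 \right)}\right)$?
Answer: $-120$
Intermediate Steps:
$- 15 \left(\left(3 - -7\right) + V{\left(0 \right)}\right) = - 15 \left(\left(3 - -7\right) - 2\right) = - 15 \left(\left(3 + 7\right) - 2\right) = - 15 \left(10 - 2\right) = \left(-15\right) 8 = -120$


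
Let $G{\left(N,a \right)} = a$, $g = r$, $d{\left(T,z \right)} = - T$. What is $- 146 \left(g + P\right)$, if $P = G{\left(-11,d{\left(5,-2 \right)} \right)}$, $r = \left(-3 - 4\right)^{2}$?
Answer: $-6424$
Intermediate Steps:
$r = 49$ ($r = \left(-7\right)^{2} = 49$)
$g = 49$
$P = -5$ ($P = \left(-1\right) 5 = -5$)
$- 146 \left(g + P\right) = - 146 \left(49 - 5\right) = \left(-146\right) 44 = -6424$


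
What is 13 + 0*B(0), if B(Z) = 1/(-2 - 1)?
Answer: 13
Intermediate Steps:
B(Z) = -1/3 (B(Z) = 1/(-3) = -1/3)
13 + 0*B(0) = 13 + 0*(-1/3) = 13 + 0 = 13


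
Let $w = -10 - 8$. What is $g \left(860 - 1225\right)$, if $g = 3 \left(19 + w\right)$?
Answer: $-1095$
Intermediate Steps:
$w = -18$ ($w = -10 - 8 = -18$)
$g = 3$ ($g = 3 \left(19 - 18\right) = 3 \cdot 1 = 3$)
$g \left(860 - 1225\right) = 3 \left(860 - 1225\right) = 3 \left(-365\right) = -1095$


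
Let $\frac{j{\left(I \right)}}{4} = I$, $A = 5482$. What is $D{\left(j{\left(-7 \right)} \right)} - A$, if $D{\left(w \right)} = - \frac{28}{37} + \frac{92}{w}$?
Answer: $- \frac{1420885}{259} \approx -5486.0$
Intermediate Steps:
$j{\left(I \right)} = 4 I$
$D{\left(w \right)} = - \frac{28}{37} + \frac{92}{w}$ ($D{\left(w \right)} = \left(-28\right) \frac{1}{37} + \frac{92}{w} = - \frac{28}{37} + \frac{92}{w}$)
$D{\left(j{\left(-7 \right)} \right)} - A = \left(- \frac{28}{37} + \frac{92}{4 \left(-7\right)}\right) - 5482 = \left(- \frac{28}{37} + \frac{92}{-28}\right) - 5482 = \left(- \frac{28}{37} + 92 \left(- \frac{1}{28}\right)\right) - 5482 = \left(- \frac{28}{37} - \frac{23}{7}\right) - 5482 = - \frac{1047}{259} - 5482 = - \frac{1420885}{259}$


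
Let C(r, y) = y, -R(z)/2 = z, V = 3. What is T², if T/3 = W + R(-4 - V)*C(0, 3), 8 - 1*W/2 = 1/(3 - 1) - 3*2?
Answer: 42849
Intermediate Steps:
R(z) = -2*z
W = 27 (W = 16 - 2*(1/(3 - 1) - 3*2) = 16 - 2*(1/2 - 6) = 16 - 2*(½ - 6) = 16 - 2*(-11/2) = 16 + 11 = 27)
T = 207 (T = 3*(27 - 2*(-4 - 1*3)*3) = 3*(27 - 2*(-4 - 3)*3) = 3*(27 - 2*(-7)*3) = 3*(27 + 14*3) = 3*(27 + 42) = 3*69 = 207)
T² = 207² = 42849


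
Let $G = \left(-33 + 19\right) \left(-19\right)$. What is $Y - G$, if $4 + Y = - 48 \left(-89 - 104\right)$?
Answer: $8994$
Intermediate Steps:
$G = 266$ ($G = \left(-14\right) \left(-19\right) = 266$)
$Y = 9260$ ($Y = -4 - 48 \left(-89 - 104\right) = -4 - 48 \left(-193\right) = -4 - -9264 = -4 + 9264 = 9260$)
$Y - G = 9260 - 266 = 8994$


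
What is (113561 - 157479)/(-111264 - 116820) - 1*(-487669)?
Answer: 55614770057/114042 ≈ 4.8767e+5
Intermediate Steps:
(113561 - 157479)/(-111264 - 116820) - 1*(-487669) = -43918/(-228084) + 487669 = -43918*(-1/228084) + 487669 = 21959/114042 + 487669 = 55614770057/114042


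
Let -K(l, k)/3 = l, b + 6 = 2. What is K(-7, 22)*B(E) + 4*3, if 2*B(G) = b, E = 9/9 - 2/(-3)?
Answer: -30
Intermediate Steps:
b = -4 (b = -6 + 2 = -4)
E = 5/3 (E = 9*(⅑) - 2*(-⅓) = 1 + ⅔ = 5/3 ≈ 1.6667)
B(G) = -2 (B(G) = (½)*(-4) = -2)
K(l, k) = -3*l
K(-7, 22)*B(E) + 4*3 = -3*(-7)*(-2) + 4*3 = 21*(-2) + 12 = -42 + 12 = -30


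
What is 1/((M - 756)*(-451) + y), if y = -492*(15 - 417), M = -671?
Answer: 1/841361 ≈ 1.1885e-6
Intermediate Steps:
y = 197784 (y = -492*(-402) = 197784)
1/((M - 756)*(-451) + y) = 1/((-671 - 756)*(-451) + 197784) = 1/(-1427*(-451) + 197784) = 1/(643577 + 197784) = 1/841361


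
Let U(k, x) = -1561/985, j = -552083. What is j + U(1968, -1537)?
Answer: -543803316/985 ≈ -5.5209e+5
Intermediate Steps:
U(k, x) = -1561/985 (U(k, x) = -1561*1/985 = -1561/985)
j + U(1968, -1537) = -552083 - 1561/985 = -543803316/985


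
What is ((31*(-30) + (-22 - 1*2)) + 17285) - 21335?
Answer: -5004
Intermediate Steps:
((31*(-30) + (-22 - 1*2)) + 17285) - 21335 = ((-930 + (-22 - 2)) + 17285) - 21335 = ((-930 - 24) + 17285) - 21335 = (-954 + 17285) - 21335 = 16331 - 21335 = -5004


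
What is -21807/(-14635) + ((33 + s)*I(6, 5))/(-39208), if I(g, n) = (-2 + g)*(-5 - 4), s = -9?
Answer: 108456687/71726135 ≈ 1.5121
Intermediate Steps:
I(g, n) = 18 - 9*g (I(g, n) = (-2 + g)*(-9) = 18 - 9*g)
-21807/(-14635) + ((33 + s)*I(6, 5))/(-39208) = -21807/(-14635) + ((33 - 9)*(18 - 9*6))/(-39208) = -21807*(-1/14635) + (24*(18 - 54))*(-1/39208) = 21807/14635 + (24*(-36))*(-1/39208) = 21807/14635 - 864*(-1/39208) = 21807/14635 + 108/4901 = 108456687/71726135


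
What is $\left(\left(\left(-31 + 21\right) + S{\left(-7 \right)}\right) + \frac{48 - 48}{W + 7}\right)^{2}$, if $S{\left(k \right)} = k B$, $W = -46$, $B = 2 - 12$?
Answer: $3600$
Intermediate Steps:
$B = -10$ ($B = 2 - 12 = -10$)
$S{\left(k \right)} = - 10 k$ ($S{\left(k \right)} = k \left(-10\right) = - 10 k$)
$\left(\left(\left(-31 + 21\right) + S{\left(-7 \right)}\right) + \frac{48 - 48}{W + 7}\right)^{2} = \left(\left(\left(-31 + 21\right) - -70\right) + \frac{48 - 48}{-46 + 7}\right)^{2} = \left(\left(-10 + 70\right) + \frac{0}{-39}\right)^{2} = \left(60 + 0 \left(- \frac{1}{39}\right)\right)^{2} = \left(60 + 0\right)^{2} = 60^{2} = 3600$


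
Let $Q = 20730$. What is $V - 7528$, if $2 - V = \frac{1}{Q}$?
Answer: $- \frac{156013981}{20730} \approx -7526.0$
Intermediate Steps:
$V = \frac{41459}{20730}$ ($V = 2 - \frac{1}{20730} = \frac{41459}{20730} \approx 2.0$)
$V - 7528 = \frac{41459}{20730} - 7528 = - \frac{156013981}{20730}$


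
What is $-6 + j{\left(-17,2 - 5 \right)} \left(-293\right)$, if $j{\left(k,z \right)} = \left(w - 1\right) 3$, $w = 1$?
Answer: $-6$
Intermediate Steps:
$j{\left(k,z \right)} = 0$ ($j{\left(k,z \right)} = \left(1 - 1\right) 3 = 0 \cdot 3 = 0$)
$-6 + j{\left(-17,2 - 5 \right)} \left(-293\right) = -6 + 0 \left(-293\right) = -6 + 0 = -6$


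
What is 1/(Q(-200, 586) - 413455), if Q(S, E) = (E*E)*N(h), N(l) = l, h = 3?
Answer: 1/616733 ≈ 1.6214e-6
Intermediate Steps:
Q(S, E) = 3*E² (Q(S, E) = (E*E)*3 = E²*3 = 3*E²)
1/(Q(-200, 586) - 413455) = 1/(3*586² - 413455) = 1/(3*343396 - 413455) = 1/(1030188 - 413455) = 1/616733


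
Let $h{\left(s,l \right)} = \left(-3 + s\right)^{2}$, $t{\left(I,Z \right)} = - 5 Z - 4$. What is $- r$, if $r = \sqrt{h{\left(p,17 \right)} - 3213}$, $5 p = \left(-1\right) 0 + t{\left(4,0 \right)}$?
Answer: $- \frac{2 i \sqrt{19991}}{5} \approx - 56.556 i$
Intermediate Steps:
$t{\left(I,Z \right)} = -4 - 5 Z$
$p = - \frac{4}{5}$ ($p = \frac{\left(-1\right) 0 - 4}{5} = \frac{0 + \left(-4 + 0\right)}{5} = \frac{0 - 4}{5} = \frac{1}{5} \left(-4\right) = - \frac{4}{5} \approx -0.8$)
$r = \frac{2 i \sqrt{19991}}{5}$ ($r = \sqrt{\left(-3 - \frac{4}{5}\right)^{2} - 3213} = \sqrt{\left(- \frac{19}{5}\right)^{2} - 3213} = \sqrt{\frac{361}{25} - 3213} = \sqrt{- \frac{79964}{25}} = \frac{2 i \sqrt{19991}}{5} \approx 56.556 i$)
$- r = - \frac{2 i \sqrt{19991}}{5}$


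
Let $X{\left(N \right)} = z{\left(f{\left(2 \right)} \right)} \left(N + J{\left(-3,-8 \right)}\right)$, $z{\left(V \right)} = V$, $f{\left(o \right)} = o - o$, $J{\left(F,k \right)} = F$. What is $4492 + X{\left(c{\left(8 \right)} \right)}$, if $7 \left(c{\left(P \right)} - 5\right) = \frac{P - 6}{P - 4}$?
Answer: $4492$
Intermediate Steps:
$f{\left(o \right)} = 0$
$c{\left(P \right)} = 5 + \frac{-6 + P}{7 \left(-4 + P\right)}$ ($c{\left(P \right)} = 5 + \frac{\left(P - 6\right) \frac{1}{P - 4}}{7} = 5 + \frac{\left(-6 + P\right) \frac{1}{-4 + P}}{7} = 5 + \frac{\frac{1}{-4 + P} \left(-6 + P\right)}{7} = 5 + \frac{-6 + P}{7 \left(-4 + P\right)}$)
$X{\left(N \right)} = 0$ ($X{\left(N \right)} = 0 \left(N - 3\right) = 0 \left(-3 + N\right) = 0$)
$4492 + X{\left(c{\left(8 \right)} \right)} = 4492 + 0 = 4492$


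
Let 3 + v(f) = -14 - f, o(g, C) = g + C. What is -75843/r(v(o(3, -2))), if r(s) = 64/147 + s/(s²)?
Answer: -66893526/335 ≈ -1.9968e+5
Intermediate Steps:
o(g, C) = C + g
v(f) = -17 - f (v(f) = -3 + (-14 - f) = -17 - f)
r(s) = 64/147 + 1/s (r(s) = 64*(1/147) + s/s² = 64/147 + 1/s)
-75843/r(v(o(3, -2))) = -75843/(64/147 + 1/(-17 - (-2 + 3))) = -75843/(64/147 + 1/(-17 - 1*1)) = -75843/(64/147 + 1/(-17 - 1)) = -75843/(64/147 + 1/(-18)) = -75843/(64/147 - 1/18) = -75843/335/882 = -75843*882/335 = -66893526/335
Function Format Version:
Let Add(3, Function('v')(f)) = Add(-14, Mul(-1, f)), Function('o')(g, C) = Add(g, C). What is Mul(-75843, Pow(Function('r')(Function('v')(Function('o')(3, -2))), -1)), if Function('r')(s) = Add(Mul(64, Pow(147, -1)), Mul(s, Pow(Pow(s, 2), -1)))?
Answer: Rational(-66893526, 335) ≈ -1.9968e+5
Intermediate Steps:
Function('o')(g, C) = Add(C, g)
Function('v')(f) = Add(-17, Mul(-1, f)) (Function('v')(f) = Add(-3, Add(-14, Mul(-1, f))) = Add(-17, Mul(-1, f)))
Function('r')(s) = Add(Rational(64, 147), Pow(s, -1)) (Function('r')(s) = Add(Mul(64, Rational(1, 147)), Mul(s, Pow(s, -2))) = Add(Rational(64, 147), Pow(s, -1)))
Mul(-75843, Pow(Function('r')(Function('v')(Function('o')(3, -2))), -1)) = Mul(-75843, Pow(Add(Rational(64, 147), Pow(Add(-17, Mul(-1, Add(-2, 3))), -1)), -1)) = Mul(-75843, Pow(Add(Rational(64, 147), Pow(Add(-17, Mul(-1, 1)), -1)), -1)) = Mul(-75843, Pow(Add(Rational(64, 147), Pow(Add(-17, -1), -1)), -1)) = Mul(-75843, Pow(Add(Rational(64, 147), Pow(-18, -1)), -1)) = Mul(-75843, Pow(Add(Rational(64, 147), Rational(-1, 18)), -1)) = Mul(-75843, Pow(Rational(335, 882), -1)) = Mul(-75843, Rational(882, 335)) = Rational(-66893526, 335)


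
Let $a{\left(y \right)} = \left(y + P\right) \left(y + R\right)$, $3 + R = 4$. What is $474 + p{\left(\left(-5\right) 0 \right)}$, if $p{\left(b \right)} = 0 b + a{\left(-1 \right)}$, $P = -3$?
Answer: $474$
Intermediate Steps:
$R = 1$ ($R = -3 + 4 = 1$)
$a{\left(y \right)} = \left(1 + y\right) \left(-3 + y\right)$ ($a{\left(y \right)} = \left(y - 3\right) \left(y + 1\right) = \left(-3 + y\right) \left(1 + y\right) = \left(1 + y\right) \left(-3 + y\right)$)
$p{\left(b \right)} = 0$ ($p{\left(b \right)} = 0 b - \left(1 - 1\right) = 0 + \left(-3 + 1 + 2\right) = 0 + 0 = 0$)
$474 + p{\left(\left(-5\right) 0 \right)} = 474 + 0 = 474$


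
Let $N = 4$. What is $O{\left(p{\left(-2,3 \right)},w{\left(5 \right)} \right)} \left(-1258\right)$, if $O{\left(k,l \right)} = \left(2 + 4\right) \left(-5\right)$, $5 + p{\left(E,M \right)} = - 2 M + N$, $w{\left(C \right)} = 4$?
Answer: $37740$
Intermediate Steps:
$p{\left(E,M \right)} = -1 - 2 M$ ($p{\left(E,M \right)} = -5 - \left(-4 + 2 M\right) = -1 - 2 M$)
$O{\left(k,l \right)} = -30$ ($O{\left(k,l \right)} = 6 \left(-5\right) = -30$)
$O{\left(p{\left(-2,3 \right)},w{\left(5 \right)} \right)} \left(-1258\right) = \left(-30\right) \left(-1258\right) = 37740$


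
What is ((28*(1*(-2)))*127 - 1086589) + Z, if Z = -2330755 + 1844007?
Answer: -1580449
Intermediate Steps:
Z = -486748
((28*(1*(-2)))*127 - 1086589) + Z = ((28*(1*(-2)))*127 - 1086589) - 486748 = ((28*(-2))*127 - 1086589) - 486748 = (-56*127 - 1086589) - 486748 = (-7112 - 1086589) - 486748 = -1093701 - 486748 = -1580449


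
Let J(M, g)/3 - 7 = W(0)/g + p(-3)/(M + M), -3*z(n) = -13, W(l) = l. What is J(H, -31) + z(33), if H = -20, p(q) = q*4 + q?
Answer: 635/24 ≈ 26.458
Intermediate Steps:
p(q) = 5*q (p(q) = 4*q + q = 5*q)
z(n) = 13/3 (z(n) = -⅓*(-13) = 13/3)
J(M, g) = 21 - 45/(2*M) (J(M, g) = 21 + 3*(0/g + (5*(-3))/(M + M)) = 21 + 3*(0 - 15*1/(2*M)) = 21 + 3*(0 - 15/(2*M)) = 21 + 3*(-15/(2*M)) = 21 - 45/(2*M))
J(H, -31) + z(33) = (21 - 45/2/(-20)) + 13/3 = (21 - 45/2*(-1/20)) + 13/3 = (21 + 9/8) + 13/3 = 177/8 + 13/3 = 635/24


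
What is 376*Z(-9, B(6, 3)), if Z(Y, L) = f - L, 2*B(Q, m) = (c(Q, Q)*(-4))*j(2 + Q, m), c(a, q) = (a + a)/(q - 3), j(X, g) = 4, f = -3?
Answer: 10904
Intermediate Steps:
c(a, q) = 2*a/(-3 + q) (c(a, q) = (2*a)/(-3 + q) = 2*a/(-3 + q))
B(Q, m) = -16*Q/(-3 + Q) (B(Q, m) = (((2*Q/(-3 + Q))*(-4))*4)/2 = (-8*Q/(-3 + Q)*4)/2 = (-32*Q/(-3 + Q))/2 = -16*Q/(-3 + Q))
Z(Y, L) = -3 - L
376*Z(-9, B(6, 3)) = 376*(-3 - (-16)*6/(-3 + 6)) = 376*(-3 - (-16)*6/3) = 376*(-3 - 1*(-32)) = 376*(-3 + 32) = 376*29 = 10904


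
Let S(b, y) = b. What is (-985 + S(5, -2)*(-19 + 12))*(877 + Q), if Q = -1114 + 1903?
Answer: -1699320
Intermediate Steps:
Q = 789
(-985 + S(5, -2)*(-19 + 12))*(877 + Q) = (-985 + 5*(-19 + 12))*(877 + 789) = (-985 + 5*(-7))*1666 = (-985 - 35)*1666 = -1020*1666 = -1699320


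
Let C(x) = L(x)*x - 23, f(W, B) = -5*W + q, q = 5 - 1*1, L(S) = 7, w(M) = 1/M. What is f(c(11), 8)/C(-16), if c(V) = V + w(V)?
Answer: 566/1485 ≈ 0.38114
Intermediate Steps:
q = 4 (q = 5 - 1 = 4)
c(V) = V + 1/V
f(W, B) = 4 - 5*W (f(W, B) = -5*W + 4 = 4 - 5*W)
C(x) = -23 + 7*x (C(x) = 7*x - 23 = -23 + 7*x)
f(c(11), 8)/C(-16) = (4 - 5*(11 + 1/11))/(-23 + 7*(-16)) = (4 - 5*(11 + 1/11))/(-23 - 112) = (4 - 5*122/11)/(-135) = (4 - 610/11)*(-1/135) = -566/11*(-1/135) = 566/1485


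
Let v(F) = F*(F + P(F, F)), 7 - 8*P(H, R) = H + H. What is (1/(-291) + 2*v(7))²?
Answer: 9961836481/1354896 ≈ 7352.5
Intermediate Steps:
P(H, R) = 7/8 - H/4 (P(H, R) = 7/8 - (H + H)/8 = 7/8 - H/4)
v(F) = F*(7/8 + 3*F/4) (v(F) = F*(F + (7/8 - F/4)) = F*(7/8 + 3*F/4))
(1/(-291) + 2*v(7))² = (1/(-291) + 2*((⅛)*7*(7 + 6*7)))² = (-1/291 + 2*((⅛)*7*(7 + 42)))² = (-1/291 + 2*((⅛)*7*49))² = (-1/291 + 2*(343/8))² = (-1/291 + 343/4)² = (99809/1164)² = 9961836481/1354896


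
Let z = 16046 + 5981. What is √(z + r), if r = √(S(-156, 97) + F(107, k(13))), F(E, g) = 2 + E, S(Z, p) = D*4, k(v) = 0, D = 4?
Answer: √(22027 + 5*√5) ≈ 148.45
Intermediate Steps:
S(Z, p) = 16 (S(Z, p) = 4*4 = 16)
r = 5*√5 (r = √(16 + (2 + 107)) = √(16 + 109) = √125 = 5*√5 ≈ 11.180)
z = 22027
√(z + r) = √(22027 + 5*√5)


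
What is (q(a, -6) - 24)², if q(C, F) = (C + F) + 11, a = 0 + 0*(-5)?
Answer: 361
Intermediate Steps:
a = 0 (a = 0 + 0 = 0)
q(C, F) = 11 + C + F
(q(a, -6) - 24)² = ((11 + 0 - 6) - 24)² = (5 - 24)² = (-19)² = 361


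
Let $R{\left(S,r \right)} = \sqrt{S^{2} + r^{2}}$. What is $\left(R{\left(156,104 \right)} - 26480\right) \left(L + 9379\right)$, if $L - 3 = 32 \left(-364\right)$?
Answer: $60003680 - 117832 \sqrt{13} \approx 5.9579 \cdot 10^{7}$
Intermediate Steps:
$L = -11645$ ($L = 3 + 32 \left(-364\right) = 3 - 11648 = -11645$)
$\left(R{\left(156,104 \right)} - 26480\right) \left(L + 9379\right) = \left(\sqrt{156^{2} + 104^{2}} - 26480\right) \left(-11645 + 9379\right) = \left(\sqrt{24336 + 10816} - 26480\right) \left(-2266\right) = \left(\sqrt{35152} - 26480\right) \left(-2266\right) = \left(52 \sqrt{13} - 26480\right) \left(-2266\right) = \left(-26480 + 52 \sqrt{13}\right) \left(-2266\right) = 60003680 - 117832 \sqrt{13}$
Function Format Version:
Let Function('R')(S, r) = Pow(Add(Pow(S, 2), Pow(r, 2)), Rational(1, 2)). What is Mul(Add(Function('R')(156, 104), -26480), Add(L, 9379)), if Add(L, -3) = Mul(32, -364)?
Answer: Add(60003680, Mul(-117832, Pow(13, Rational(1, 2)))) ≈ 5.9579e+7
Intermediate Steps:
L = -11645 (L = Add(3, Mul(32, -364)) = Add(3, -11648) = -11645)
Mul(Add(Function('R')(156, 104), -26480), Add(L, 9379)) = Mul(Add(Pow(Add(Pow(156, 2), Pow(104, 2)), Rational(1, 2)), -26480), Add(-11645, 9379)) = Mul(Add(Pow(Add(24336, 10816), Rational(1, 2)), -26480), -2266) = Mul(Add(Pow(35152, Rational(1, 2)), -26480), -2266) = Mul(Add(Mul(52, Pow(13, Rational(1, 2))), -26480), -2266) = Mul(Add(-26480, Mul(52, Pow(13, Rational(1, 2)))), -2266) = Add(60003680, Mul(-117832, Pow(13, Rational(1, 2))))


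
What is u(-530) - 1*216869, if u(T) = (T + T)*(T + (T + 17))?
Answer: 888711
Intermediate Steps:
u(T) = 2*T*(17 + 2*T) (u(T) = (2*T)*(T + (17 + T)) = (2*T)*(17 + 2*T) = 2*T*(17 + 2*T))
u(-530) - 1*216869 = 2*(-530)*(17 + 2*(-530)) - 1*216869 = 2*(-530)*(17 - 1060) - 216869 = 2*(-530)*(-1043) - 216869 = 1105580 - 216869 = 888711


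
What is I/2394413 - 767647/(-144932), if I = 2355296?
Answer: 2179421716083/347027064916 ≈ 6.2803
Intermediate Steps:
I/2394413 - 767647/(-144932) = 2355296/2394413 - 767647/(-144932) = 2355296*(1/2394413) - 767647*(-1/144932) = 2355296/2394413 + 767647/144932 = 2179421716083/347027064916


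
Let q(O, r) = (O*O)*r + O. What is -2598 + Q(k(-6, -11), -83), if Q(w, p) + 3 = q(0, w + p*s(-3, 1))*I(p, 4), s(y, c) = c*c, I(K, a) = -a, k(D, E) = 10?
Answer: -2601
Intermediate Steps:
s(y, c) = c**2
q(O, r) = O + r*O**2 (q(O, r) = O**2*r + O = r*O**2 + O = O + r*O**2)
Q(w, p) = -3 (Q(w, p) = -3 + (0*(1 + 0*(w + p*1**2)))*(-1*4) = -3 + (0*(1 + 0*(w + p*1)))*(-4) = -3 + (0*(1 + 0*(w + p)))*(-4) = -3 + (0*(1 + 0*(p + w)))*(-4) = -3 + (0*(1 + 0))*(-4) = -3 + (0*1)*(-4) = -3 + 0*(-4) = -3 + 0 = -3)
-2598 + Q(k(-6, -11), -83) = -2598 - 3 = -2601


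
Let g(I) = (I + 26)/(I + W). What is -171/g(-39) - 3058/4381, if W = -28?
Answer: -3864067/4381 ≈ -882.01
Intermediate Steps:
g(I) = (26 + I)/(-28 + I) (g(I) = (I + 26)/(I - 28) = (26 + I)/(-28 + I))
-171/g(-39) - 3058/4381 = -171*(-28 - 39)/(26 - 39) - 3058/4381 = -171/(-13/(-67)) - 3058*1/4381 = -171/((-1/67*(-13))) - 3058/4381 = -171/13/67 - 3058/4381 = -171*67/13 - 3058/4381 = -11457/13 - 3058/4381 = -3864067/4381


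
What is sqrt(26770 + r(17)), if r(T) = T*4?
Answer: 3*sqrt(2982) ≈ 163.82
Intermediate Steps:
r(T) = 4*T
sqrt(26770 + r(17)) = sqrt(26770 + 4*17) = sqrt(26770 + 68) = sqrt(26838) = 3*sqrt(2982)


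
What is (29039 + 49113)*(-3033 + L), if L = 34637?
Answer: 2469915808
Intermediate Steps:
(29039 + 49113)*(-3033 + L) = (29039 + 49113)*(-3033 + 34637) = 78152*31604 = 2469915808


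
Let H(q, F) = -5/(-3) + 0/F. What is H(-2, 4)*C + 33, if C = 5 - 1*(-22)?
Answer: 78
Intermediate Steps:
C = 27 (C = 5 + 22 = 27)
H(q, F) = 5/3 (H(q, F) = -5*(-⅓) + 0 = 5/3 + 0 = 5/3)
H(-2, 4)*C + 33 = (5/3)*27 + 33 = 45 + 33 = 78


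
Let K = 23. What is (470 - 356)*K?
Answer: 2622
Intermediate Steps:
(470 - 356)*K = (470 - 356)*23 = 114*23 = 2622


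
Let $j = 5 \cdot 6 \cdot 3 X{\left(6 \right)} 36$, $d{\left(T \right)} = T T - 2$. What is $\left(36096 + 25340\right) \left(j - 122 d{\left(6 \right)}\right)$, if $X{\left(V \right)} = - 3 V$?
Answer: $-3837784048$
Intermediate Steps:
$d{\left(T \right)} = -2 + T^{2}$ ($d{\left(T \right)} = T^{2} - 2 = -2 + T^{2}$)
$j = -58320$ ($j = 5 \cdot 6 \cdot 3 \left(\left(-3\right) 6\right) 36 = 30 \cdot 3 \left(-18\right) 36 = 90 \left(-18\right) 36 = \left(-1620\right) 36 = -58320$)
$\left(36096 + 25340\right) \left(j - 122 d{\left(6 \right)}\right) = \left(36096 + 25340\right) \left(-58320 - 122 \left(-2 + 6^{2}\right)\right) = 61436 \left(-58320 - 122 \left(-2 + 36\right)\right) = 61436 \left(-58320 - 4148\right) = 61436 \left(-62468\right) = -3837784048$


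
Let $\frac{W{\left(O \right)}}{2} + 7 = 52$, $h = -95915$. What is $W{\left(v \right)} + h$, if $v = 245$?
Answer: $-95825$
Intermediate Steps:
$W{\left(O \right)} = 90$ ($W{\left(O \right)} = -14 + 2 \cdot 52 = -14 + 104 = 90$)
$W{\left(v \right)} + h = 90 - 95915 = -95825$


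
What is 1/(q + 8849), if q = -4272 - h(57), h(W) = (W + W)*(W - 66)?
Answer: 1/5603 ≈ 0.00017848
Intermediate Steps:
h(W) = 2*W*(-66 + W) (h(W) = (2*W)*(-66 + W) = 2*W*(-66 + W))
q = -3246 (q = -4272 - 2*57*(-66 + 57) = -4272 - 2*57*(-9) = -4272 - 1*(-1026) = -4272 + 1026 = -3246)
1/(q + 8849) = 1/(-3246 + 8849) = 1/5603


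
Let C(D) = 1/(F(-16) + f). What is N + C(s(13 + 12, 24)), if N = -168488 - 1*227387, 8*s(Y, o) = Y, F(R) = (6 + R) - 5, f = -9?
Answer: -9501001/24 ≈ -3.9588e+5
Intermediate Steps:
F(R) = 1 + R
s(Y, o) = Y/8
N = -395875 (N = -168488 - 227387 = -395875)
C(D) = -1/24 (C(D) = 1/((1 - 16) - 9) = 1/(-15 - 9) = 1/(-24) = -1/24)
N + C(s(13 + 12, 24)) = -395875 - 1/24 = -9501001/24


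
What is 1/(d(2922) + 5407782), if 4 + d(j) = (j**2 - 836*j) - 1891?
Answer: 1/11501179 ≈ 8.6948e-8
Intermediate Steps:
d(j) = -1895 + j**2 - 836*j (d(j) = -4 + ((j**2 - 836*j) - 1891) = -4 + (-1891 + j**2 - 836*j) = -1895 + j**2 - 836*j)
1/(d(2922) + 5407782) = 1/((-1895 + 2922**2 - 836*2922) + 5407782) = 1/((-1895 + 8538084 - 2442792) + 5407782) = 1/(6093397 + 5407782) = 1/11501179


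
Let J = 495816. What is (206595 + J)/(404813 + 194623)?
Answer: 234137/199812 ≈ 1.1718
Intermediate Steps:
(206595 + J)/(404813 + 194623) = (206595 + 495816)/(404813 + 194623) = 702411/599436 = 702411*(1/599436) = 234137/199812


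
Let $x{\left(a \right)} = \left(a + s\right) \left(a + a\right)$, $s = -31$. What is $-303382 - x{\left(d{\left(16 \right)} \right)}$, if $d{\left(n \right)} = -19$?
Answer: $-305282$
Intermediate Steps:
$x{\left(a \right)} = 2 a \left(-31 + a\right)$ ($x{\left(a \right)} = \left(a - 31\right) \left(a + a\right) = \left(-31 + a\right) 2 a = 2 a \left(-31 + a\right)$)
$-303382 - x{\left(d{\left(16 \right)} \right)} = -303382 - 2 \left(-19\right) \left(-31 - 19\right) = -303382 - 2 \left(-19\right) \left(-50\right) = -303382 - 1900 = -305282$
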